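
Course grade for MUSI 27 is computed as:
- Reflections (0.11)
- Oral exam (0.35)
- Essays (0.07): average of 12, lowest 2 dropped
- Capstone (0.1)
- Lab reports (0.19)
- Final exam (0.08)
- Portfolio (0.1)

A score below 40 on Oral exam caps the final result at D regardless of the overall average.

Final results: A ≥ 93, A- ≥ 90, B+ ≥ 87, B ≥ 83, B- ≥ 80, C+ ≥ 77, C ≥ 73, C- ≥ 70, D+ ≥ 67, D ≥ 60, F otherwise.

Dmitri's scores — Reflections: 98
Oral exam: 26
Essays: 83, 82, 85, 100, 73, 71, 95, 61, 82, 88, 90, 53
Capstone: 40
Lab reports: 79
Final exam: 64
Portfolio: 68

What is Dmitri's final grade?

Essays: drop 53, 61 → average of remaining 10 = 849/10 = 84.9
Oral exam score 26 < 40: minimum not met.
Weighted total:
  Reflections 98 × 0.11 = 10.78
  Oral exam 26 × 0.35 = 9.1
  Essays 84.9 × 0.07 = 5.943
  Capstone 40 × 0.1 = 4
  Lab reports 79 × 0.19 = 15.01
  Final exam 64 × 0.08 = 5.12
  Portfolio 68 × 0.1 = 6.8
Sum = 56.753
56.753 would be F; cap at D applies → F.

F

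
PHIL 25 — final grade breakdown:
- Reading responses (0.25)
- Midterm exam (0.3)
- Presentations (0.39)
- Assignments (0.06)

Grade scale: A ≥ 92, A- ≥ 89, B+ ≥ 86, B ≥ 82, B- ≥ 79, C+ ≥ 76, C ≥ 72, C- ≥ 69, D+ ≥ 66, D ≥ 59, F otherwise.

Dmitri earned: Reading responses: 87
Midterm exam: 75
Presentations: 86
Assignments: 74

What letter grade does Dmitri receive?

B

Weighted total:
  Reading responses 87 × 0.25 = 21.75
  Midterm exam 75 × 0.3 = 22.5
  Presentations 86 × 0.39 = 33.54
  Assignments 74 × 0.06 = 4.44
Sum = 82.23
82.23 is ≥ 82 and < 86 → B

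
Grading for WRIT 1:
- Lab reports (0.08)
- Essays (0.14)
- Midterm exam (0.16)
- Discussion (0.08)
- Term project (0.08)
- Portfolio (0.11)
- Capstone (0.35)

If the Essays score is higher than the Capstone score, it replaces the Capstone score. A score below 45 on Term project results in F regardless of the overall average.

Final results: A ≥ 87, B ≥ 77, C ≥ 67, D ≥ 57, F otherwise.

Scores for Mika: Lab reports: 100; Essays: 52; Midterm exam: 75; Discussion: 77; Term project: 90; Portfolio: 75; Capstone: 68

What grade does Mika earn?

C

Essays (52) ≤ Capstone (68), so Capstone stays at 68.
Term project score 90 ≥ 45: minimum met.
Weighted total:
  Lab reports 100 × 0.08 = 8
  Essays 52 × 0.14 = 7.28
  Midterm exam 75 × 0.16 = 12
  Discussion 77 × 0.08 = 6.16
  Term project 90 × 0.08 = 7.2
  Portfolio 75 × 0.11 = 8.25
  Capstone 68 × 0.35 = 23.8
Sum = 72.69
72.69 is ≥ 67 and < 77 → C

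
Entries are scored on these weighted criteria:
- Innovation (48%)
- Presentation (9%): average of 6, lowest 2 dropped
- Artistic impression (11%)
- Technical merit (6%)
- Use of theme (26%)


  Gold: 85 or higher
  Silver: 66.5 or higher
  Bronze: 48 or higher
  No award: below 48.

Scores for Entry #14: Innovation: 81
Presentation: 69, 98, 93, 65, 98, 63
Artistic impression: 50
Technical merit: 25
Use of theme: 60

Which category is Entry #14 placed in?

Silver

Presentation: drop 63, 65 → average of remaining 4 = 358/4 = 89.5
Weighted total:
  Innovation 81 × 0.48 = 38.88
  Presentation 89.5 × 0.09 = 8.055
  Artistic impression 50 × 0.11 = 5.5
  Technical merit 25 × 0.06 = 1.5
  Use of theme 60 × 0.26 = 15.6
Sum = 69.535
69.535 is ≥ 66.5 and < 85 → Silver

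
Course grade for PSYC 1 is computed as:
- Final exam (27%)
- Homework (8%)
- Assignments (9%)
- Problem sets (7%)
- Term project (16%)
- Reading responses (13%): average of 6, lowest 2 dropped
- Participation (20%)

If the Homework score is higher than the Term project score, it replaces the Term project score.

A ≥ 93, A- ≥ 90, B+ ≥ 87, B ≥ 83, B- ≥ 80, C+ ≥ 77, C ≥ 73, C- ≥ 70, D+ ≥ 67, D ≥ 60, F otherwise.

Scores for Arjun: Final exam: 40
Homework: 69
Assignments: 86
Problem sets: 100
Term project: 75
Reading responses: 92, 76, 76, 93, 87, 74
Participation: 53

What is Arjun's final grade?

D

Reading responses: drop 74, 76 → average of remaining 4 = 348/4 = 87
Homework (69) ≤ Term project (75), so Term project stays at 75.
Weighted total:
  Final exam 40 × 0.27 = 10.8
  Homework 69 × 0.08 = 5.52
  Assignments 86 × 0.09 = 7.74
  Problem sets 100 × 0.07 = 7
  Term project 75 × 0.16 = 12
  Reading responses 87 × 0.13 = 11.31
  Participation 53 × 0.2 = 10.6
Sum = 64.97
64.97 is ≥ 60 and < 67 → D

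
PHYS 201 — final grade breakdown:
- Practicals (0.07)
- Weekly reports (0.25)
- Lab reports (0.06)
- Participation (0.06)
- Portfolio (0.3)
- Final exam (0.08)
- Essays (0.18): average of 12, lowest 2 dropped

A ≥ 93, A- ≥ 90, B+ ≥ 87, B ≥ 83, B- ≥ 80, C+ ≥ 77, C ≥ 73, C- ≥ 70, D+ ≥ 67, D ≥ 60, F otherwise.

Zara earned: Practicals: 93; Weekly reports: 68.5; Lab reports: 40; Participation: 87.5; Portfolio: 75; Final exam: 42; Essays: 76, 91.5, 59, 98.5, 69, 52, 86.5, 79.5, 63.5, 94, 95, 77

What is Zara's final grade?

C-

Essays: drop 52, 59 → average of remaining 10 = 830.5/10 = 83.05
Weighted total:
  Practicals 93 × 0.07 = 6.51
  Weekly reports 68.5 × 0.25 = 17.125
  Lab reports 40 × 0.06 = 2.4
  Participation 87.5 × 0.06 = 5.25
  Portfolio 75 × 0.3 = 22.5
  Final exam 42 × 0.08 = 3.36
  Essays 83.05 × 0.18 = 14.949
Sum = 72.094
72.094 is ≥ 70 and < 73 → C-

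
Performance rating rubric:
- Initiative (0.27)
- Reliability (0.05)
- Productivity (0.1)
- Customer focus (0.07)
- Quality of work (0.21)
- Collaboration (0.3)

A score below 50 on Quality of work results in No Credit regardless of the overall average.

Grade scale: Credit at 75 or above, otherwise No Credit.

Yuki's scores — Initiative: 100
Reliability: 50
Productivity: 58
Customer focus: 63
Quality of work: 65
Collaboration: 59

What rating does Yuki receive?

No Credit

Quality of work score 65 ≥ 50: minimum met.
Weighted total:
  Initiative 100 × 0.27 = 27
  Reliability 50 × 0.05 = 2.5
  Productivity 58 × 0.1 = 5.8
  Customer focus 63 × 0.07 = 4.41
  Quality of work 65 × 0.21 = 13.65
  Collaboration 59 × 0.3 = 17.7
Sum = 71.06
71.06 < 75 → No Credit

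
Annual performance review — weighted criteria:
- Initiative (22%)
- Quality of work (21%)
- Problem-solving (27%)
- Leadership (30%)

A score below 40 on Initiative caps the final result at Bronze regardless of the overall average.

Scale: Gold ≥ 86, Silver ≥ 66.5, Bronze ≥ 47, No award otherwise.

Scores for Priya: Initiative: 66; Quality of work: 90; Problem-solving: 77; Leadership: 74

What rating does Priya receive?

Silver

Initiative score 66 ≥ 40: minimum met.
Weighted total:
  Initiative 66 × 0.22 = 14.52
  Quality of work 90 × 0.21 = 18.9
  Problem-solving 77 × 0.27 = 20.79
  Leadership 74 × 0.3 = 22.2
Sum = 76.41
76.41 is ≥ 66.5 and < 86 → Silver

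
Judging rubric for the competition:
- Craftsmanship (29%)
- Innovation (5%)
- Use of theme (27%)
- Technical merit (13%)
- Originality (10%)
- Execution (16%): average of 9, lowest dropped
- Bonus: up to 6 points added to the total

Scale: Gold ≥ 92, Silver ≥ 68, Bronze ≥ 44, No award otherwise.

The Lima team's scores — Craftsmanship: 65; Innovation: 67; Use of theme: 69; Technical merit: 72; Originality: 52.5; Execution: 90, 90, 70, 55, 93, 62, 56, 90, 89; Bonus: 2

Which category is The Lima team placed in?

Silver

Execution: drop 55 → average of remaining 8 = 640/8 = 80
Weighted total:
  Craftsmanship 65 × 0.29 = 18.85
  Innovation 67 × 0.05 = 3.35
  Use of theme 69 × 0.27 = 18.63
  Technical merit 72 × 0.13 = 9.36
  Originality 52.5 × 0.1 = 5.25
  Execution 80 × 0.16 = 12.8
Sum = 68.24
Bonus: 68.24 + 2 = 70.24
70.24 is ≥ 68 and < 92 → Silver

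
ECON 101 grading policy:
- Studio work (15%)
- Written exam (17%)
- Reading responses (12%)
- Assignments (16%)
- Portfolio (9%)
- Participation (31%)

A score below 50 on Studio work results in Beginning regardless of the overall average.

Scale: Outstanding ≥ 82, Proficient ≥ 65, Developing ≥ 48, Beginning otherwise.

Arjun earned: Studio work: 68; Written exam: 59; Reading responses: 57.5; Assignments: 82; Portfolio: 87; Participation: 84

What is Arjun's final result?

Proficient

Studio work score 68 ≥ 50: minimum met.
Weighted total:
  Studio work 68 × 0.15 = 10.2
  Written exam 59 × 0.17 = 10.03
  Reading responses 57.5 × 0.12 = 6.9
  Assignments 82 × 0.16 = 13.12
  Portfolio 87 × 0.09 = 7.83
  Participation 84 × 0.31 = 26.04
Sum = 74.12
74.12 is ≥ 65 and < 82 → Proficient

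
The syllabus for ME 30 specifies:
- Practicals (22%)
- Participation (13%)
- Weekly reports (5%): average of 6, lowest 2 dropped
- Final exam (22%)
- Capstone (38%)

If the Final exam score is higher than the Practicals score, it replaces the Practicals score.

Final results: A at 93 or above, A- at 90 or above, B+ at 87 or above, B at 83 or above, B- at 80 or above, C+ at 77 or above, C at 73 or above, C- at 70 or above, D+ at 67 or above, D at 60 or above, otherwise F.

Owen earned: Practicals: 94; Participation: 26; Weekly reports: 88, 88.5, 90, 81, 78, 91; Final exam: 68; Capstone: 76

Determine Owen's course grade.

C-

Weekly reports: drop 78, 81 → average of remaining 4 = 357.5/4 = 89.375
Final exam (68) ≤ Practicals (94), so Practicals stays at 94.
Weighted total:
  Practicals 94 × 0.22 = 20.68
  Participation 26 × 0.13 = 3.38
  Weekly reports 89.375 × 0.05 = 4.46875
  Final exam 68 × 0.22 = 14.96
  Capstone 76 × 0.38 = 28.88
Sum = 72.36875
72.36875 is ≥ 70 and < 73 → C-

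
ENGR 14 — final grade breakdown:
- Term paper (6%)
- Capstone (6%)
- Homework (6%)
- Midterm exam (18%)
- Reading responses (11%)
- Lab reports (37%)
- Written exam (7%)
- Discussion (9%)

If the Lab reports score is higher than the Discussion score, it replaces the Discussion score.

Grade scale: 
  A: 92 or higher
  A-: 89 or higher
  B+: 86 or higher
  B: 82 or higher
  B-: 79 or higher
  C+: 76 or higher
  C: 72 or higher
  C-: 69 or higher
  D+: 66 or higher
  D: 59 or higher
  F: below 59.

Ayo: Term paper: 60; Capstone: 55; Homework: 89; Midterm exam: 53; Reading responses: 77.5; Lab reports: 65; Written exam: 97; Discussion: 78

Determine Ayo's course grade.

D+

Lab reports (65) ≤ Discussion (78), so Discussion stays at 78.
Weighted total:
  Term paper 60 × 0.06 = 3.6
  Capstone 55 × 0.06 = 3.3
  Homework 89 × 0.06 = 5.34
  Midterm exam 53 × 0.18 = 9.54
  Reading responses 77.5 × 0.11 = 8.525
  Lab reports 65 × 0.37 = 24.05
  Written exam 97 × 0.07 = 6.79
  Discussion 78 × 0.09 = 7.02
Sum = 68.165
68.165 is ≥ 66 and < 69 → D+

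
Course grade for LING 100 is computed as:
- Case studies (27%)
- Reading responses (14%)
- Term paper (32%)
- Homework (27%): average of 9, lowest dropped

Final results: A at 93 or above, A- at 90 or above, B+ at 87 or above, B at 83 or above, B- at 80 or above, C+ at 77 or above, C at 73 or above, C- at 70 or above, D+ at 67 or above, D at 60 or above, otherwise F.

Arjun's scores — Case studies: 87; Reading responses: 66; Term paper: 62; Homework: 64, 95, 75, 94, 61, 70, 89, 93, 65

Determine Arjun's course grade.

C

Homework: drop 61 → average of remaining 8 = 645/8 = 80.625
Weighted total:
  Case studies 87 × 0.27 = 23.49
  Reading responses 66 × 0.14 = 9.24
  Term paper 62 × 0.32 = 19.84
  Homework 80.625 × 0.27 = 21.76875
Sum = 74.33875
74.33875 is ≥ 73 and < 77 → C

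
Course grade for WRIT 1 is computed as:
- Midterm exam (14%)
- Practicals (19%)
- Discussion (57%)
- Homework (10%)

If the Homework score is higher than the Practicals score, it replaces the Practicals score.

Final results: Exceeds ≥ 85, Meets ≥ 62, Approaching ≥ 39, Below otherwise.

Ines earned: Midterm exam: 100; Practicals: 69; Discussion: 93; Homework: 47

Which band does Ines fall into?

Homework (47) ≤ Practicals (69), so Practicals stays at 69.
Weighted total:
  Midterm exam 100 × 0.14 = 14
  Practicals 69 × 0.19 = 13.11
  Discussion 93 × 0.57 = 53.01
  Homework 47 × 0.1 = 4.7
Sum = 84.82
84.82 is ≥ 62 and < 85 → Meets

Meets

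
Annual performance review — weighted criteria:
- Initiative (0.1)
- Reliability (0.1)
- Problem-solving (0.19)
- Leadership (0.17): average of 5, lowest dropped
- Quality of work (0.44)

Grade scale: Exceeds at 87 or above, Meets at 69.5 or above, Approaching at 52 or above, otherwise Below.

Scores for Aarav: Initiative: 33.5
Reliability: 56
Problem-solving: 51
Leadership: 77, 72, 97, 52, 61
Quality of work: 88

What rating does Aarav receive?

Leadership: drop 52 → average of remaining 4 = 307/4 = 76.75
Weighted total:
  Initiative 33.5 × 0.1 = 3.35
  Reliability 56 × 0.1 = 5.6
  Problem-solving 51 × 0.19 = 9.69
  Leadership 76.75 × 0.17 = 13.0475
  Quality of work 88 × 0.44 = 38.72
Sum = 70.4075
70.4075 is ≥ 69.5 and < 87 → Meets

Meets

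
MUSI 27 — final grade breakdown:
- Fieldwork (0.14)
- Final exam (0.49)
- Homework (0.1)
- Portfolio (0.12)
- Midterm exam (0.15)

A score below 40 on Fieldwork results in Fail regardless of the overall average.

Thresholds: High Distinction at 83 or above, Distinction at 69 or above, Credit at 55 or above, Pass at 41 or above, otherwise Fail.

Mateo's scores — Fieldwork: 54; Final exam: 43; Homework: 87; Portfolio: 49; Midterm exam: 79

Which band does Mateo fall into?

Fieldwork score 54 ≥ 40: minimum met.
Weighted total:
  Fieldwork 54 × 0.14 = 7.56
  Final exam 43 × 0.49 = 21.07
  Homework 87 × 0.1 = 8.7
  Portfolio 49 × 0.12 = 5.88
  Midterm exam 79 × 0.15 = 11.85
Sum = 55.06
55.06 is ≥ 55 and < 69 → Credit

Credit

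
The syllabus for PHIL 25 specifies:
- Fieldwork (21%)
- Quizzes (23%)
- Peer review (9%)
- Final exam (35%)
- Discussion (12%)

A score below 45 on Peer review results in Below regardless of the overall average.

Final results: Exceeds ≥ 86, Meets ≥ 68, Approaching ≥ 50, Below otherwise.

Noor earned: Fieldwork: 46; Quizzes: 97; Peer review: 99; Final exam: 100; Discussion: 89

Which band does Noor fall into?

Peer review score 99 ≥ 45: minimum met.
Weighted total:
  Fieldwork 46 × 0.21 = 9.66
  Quizzes 97 × 0.23 = 22.31
  Peer review 99 × 0.09 = 8.91
  Final exam 100 × 0.35 = 35
  Discussion 89 × 0.12 = 10.68
Sum = 86.56
86.56 ≥ 86 → Exceeds

Exceeds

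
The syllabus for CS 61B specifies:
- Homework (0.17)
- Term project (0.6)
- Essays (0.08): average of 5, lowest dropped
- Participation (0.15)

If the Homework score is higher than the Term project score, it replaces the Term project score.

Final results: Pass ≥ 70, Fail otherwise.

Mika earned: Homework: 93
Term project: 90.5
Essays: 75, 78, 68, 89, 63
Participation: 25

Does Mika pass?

Pass

Essays: drop 63 → average of remaining 4 = 310/4 = 77.5
Homework (93) > Term project (90.5), so Term project counts as 93.
Weighted total:
  Homework 93 × 0.17 = 15.81
  Term project 93 × 0.6 = 55.8
  Essays 77.5 × 0.08 = 6.2
  Participation 25 × 0.15 = 3.75
Sum = 81.56
81.56 ≥ 70 → Pass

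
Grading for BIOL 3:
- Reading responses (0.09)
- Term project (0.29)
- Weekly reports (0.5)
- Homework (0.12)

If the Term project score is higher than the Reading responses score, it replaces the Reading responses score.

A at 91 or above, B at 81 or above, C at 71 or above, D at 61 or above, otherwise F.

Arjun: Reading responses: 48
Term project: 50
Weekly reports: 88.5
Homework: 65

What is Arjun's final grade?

Term project (50) > Reading responses (48), so Reading responses counts as 50.
Weighted total:
  Reading responses 50 × 0.09 = 4.5
  Term project 50 × 0.29 = 14.5
  Weekly reports 88.5 × 0.5 = 44.25
  Homework 65 × 0.12 = 7.8
Sum = 71.05
71.05 is ≥ 71 and < 81 → C

C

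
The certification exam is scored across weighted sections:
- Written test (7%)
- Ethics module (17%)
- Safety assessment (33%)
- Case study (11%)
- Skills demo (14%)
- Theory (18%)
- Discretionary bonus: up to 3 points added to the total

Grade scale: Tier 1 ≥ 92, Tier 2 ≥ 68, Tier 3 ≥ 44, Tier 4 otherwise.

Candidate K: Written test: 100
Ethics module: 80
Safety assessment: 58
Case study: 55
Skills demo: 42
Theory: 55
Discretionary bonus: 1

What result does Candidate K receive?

Weighted total:
  Written test 100 × 0.07 = 7
  Ethics module 80 × 0.17 = 13.6
  Safety assessment 58 × 0.33 = 19.14
  Case study 55 × 0.11 = 6.05
  Skills demo 42 × 0.14 = 5.88
  Theory 55 × 0.18 = 9.9
Sum = 61.57
Discretionary bonus: 61.57 + 1 = 62.57
62.57 is ≥ 44 and < 68 → Tier 3

Tier 3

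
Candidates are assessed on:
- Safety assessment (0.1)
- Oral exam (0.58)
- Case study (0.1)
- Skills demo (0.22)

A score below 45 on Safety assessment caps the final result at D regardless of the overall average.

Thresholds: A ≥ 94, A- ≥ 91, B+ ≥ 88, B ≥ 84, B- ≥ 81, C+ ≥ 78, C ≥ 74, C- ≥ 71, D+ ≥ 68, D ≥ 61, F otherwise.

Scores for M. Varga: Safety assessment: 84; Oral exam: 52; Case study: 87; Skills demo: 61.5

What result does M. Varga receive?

Safety assessment score 84 ≥ 45: minimum met.
Weighted total:
  Safety assessment 84 × 0.1 = 8.4
  Oral exam 52 × 0.58 = 30.16
  Case study 87 × 0.1 = 8.7
  Skills demo 61.5 × 0.22 = 13.53
Sum = 60.79
60.79 < 61 → F

F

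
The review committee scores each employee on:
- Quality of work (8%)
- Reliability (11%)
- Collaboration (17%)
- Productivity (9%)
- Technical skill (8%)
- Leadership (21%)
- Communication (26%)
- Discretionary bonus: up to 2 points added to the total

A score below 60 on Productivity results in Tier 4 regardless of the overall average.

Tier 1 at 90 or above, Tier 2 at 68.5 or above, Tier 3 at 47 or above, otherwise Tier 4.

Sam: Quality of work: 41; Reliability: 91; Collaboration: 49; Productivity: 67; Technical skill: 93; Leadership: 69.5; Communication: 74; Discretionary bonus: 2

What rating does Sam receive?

Productivity score 67 ≥ 60: minimum met.
Weighted total:
  Quality of work 41 × 0.08 = 3.28
  Reliability 91 × 0.11 = 10.01
  Collaboration 49 × 0.17 = 8.33
  Productivity 67 × 0.09 = 6.03
  Technical skill 93 × 0.08 = 7.44
  Leadership 69.5 × 0.21 = 14.595
  Communication 74 × 0.26 = 19.24
Sum = 68.925
Discretionary bonus: 68.925 + 2 = 70.925
70.925 is ≥ 68.5 and < 90 → Tier 2

Tier 2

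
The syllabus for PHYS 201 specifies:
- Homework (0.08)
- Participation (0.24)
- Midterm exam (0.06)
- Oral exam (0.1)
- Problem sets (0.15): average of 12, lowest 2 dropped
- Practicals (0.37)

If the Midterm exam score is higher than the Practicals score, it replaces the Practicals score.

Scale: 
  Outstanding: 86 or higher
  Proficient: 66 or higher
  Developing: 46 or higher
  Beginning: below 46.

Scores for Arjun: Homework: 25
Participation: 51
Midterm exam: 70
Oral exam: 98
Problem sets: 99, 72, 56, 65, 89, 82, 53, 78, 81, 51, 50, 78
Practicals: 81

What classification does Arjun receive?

Proficient

Problem sets: drop 50, 51 → average of remaining 10 = 753/10 = 75.3
Midterm exam (70) ≤ Practicals (81), so Practicals stays at 81.
Weighted total:
  Homework 25 × 0.08 = 2
  Participation 51 × 0.24 = 12.24
  Midterm exam 70 × 0.06 = 4.2
  Oral exam 98 × 0.1 = 9.8
  Problem sets 75.3 × 0.15 = 11.295
  Practicals 81 × 0.37 = 29.97
Sum = 69.505
69.505 is ≥ 66 and < 86 → Proficient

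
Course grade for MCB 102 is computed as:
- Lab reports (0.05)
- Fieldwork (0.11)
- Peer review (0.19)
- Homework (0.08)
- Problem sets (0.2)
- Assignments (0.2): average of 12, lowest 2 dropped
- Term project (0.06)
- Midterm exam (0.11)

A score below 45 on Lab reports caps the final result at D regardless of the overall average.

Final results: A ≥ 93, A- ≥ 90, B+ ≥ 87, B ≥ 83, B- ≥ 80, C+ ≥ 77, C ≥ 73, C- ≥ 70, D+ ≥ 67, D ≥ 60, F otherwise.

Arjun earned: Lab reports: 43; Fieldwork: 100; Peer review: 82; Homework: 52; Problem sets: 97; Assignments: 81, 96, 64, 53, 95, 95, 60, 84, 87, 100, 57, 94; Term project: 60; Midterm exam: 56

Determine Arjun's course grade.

Assignments: drop 53, 57 → average of remaining 10 = 856/10 = 85.6
Lab reports score 43 < 45: minimum not met.
Weighted total:
  Lab reports 43 × 0.05 = 2.15
  Fieldwork 100 × 0.11 = 11
  Peer review 82 × 0.19 = 15.58
  Homework 52 × 0.08 = 4.16
  Problem sets 97 × 0.2 = 19.4
  Assignments 85.6 × 0.2 = 17.12
  Term project 60 × 0.06 = 3.6
  Midterm exam 56 × 0.11 = 6.16
Sum = 79.17
79.17 would be C+; cap at D applies → D.

D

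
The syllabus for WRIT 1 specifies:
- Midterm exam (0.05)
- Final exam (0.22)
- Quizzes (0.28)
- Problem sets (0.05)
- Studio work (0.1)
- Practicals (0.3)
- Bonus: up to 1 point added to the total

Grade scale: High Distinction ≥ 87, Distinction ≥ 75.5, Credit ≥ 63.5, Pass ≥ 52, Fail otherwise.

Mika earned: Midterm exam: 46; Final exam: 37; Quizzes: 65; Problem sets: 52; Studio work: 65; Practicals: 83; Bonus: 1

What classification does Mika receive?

Weighted total:
  Midterm exam 46 × 0.05 = 2.3
  Final exam 37 × 0.22 = 8.14
  Quizzes 65 × 0.28 = 18.2
  Problem sets 52 × 0.05 = 2.6
  Studio work 65 × 0.1 = 6.5
  Practicals 83 × 0.3 = 24.9
Sum = 62.64
Bonus: 62.64 + 1 = 63.64
63.64 is ≥ 63.5 and < 75.5 → Credit

Credit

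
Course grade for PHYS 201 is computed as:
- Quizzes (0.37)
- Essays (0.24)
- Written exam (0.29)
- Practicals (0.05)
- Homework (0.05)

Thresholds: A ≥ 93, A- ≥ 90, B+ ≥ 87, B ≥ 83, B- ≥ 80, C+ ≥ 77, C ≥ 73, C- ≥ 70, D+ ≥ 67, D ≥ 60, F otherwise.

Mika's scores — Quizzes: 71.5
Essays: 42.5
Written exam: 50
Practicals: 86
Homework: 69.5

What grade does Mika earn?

F

Weighted total:
  Quizzes 71.5 × 0.37 = 26.455
  Essays 42.5 × 0.24 = 10.2
  Written exam 50 × 0.29 = 14.5
  Practicals 86 × 0.05 = 4.3
  Homework 69.5 × 0.05 = 3.475
Sum = 58.93
58.93 < 60 → F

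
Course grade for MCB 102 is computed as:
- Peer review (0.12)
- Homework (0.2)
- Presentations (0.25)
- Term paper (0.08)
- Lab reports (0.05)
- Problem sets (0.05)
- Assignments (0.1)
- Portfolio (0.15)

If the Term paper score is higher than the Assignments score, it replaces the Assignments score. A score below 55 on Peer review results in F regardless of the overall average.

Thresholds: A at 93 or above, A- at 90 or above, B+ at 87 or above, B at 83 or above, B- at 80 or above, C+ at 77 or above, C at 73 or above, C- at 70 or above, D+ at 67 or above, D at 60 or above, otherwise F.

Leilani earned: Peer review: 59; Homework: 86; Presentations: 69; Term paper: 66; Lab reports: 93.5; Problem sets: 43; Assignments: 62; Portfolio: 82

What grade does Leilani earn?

Term paper (66) > Assignments (62), so Assignments counts as 66.
Peer review score 59 ≥ 55: minimum met.
Weighted total:
  Peer review 59 × 0.12 = 7.08
  Homework 86 × 0.2 = 17.2
  Presentations 69 × 0.25 = 17.25
  Term paper 66 × 0.08 = 5.28
  Lab reports 93.5 × 0.05 = 4.675
  Problem sets 43 × 0.05 = 2.15
  Assignments 66 × 0.1 = 6.6
  Portfolio 82 × 0.15 = 12.3
Sum = 72.535
72.535 is ≥ 70 and < 73 → C-

C-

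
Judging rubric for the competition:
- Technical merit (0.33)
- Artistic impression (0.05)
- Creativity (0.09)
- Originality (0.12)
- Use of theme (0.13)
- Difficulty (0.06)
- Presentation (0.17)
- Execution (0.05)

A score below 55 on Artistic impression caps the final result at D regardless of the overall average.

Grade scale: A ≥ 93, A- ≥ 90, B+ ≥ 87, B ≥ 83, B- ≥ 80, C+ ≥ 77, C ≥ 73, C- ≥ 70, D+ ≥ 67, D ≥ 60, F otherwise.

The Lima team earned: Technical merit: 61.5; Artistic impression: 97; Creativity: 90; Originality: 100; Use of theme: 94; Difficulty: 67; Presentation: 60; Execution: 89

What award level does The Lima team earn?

Artistic impression score 97 ≥ 55: minimum met.
Weighted total:
  Technical merit 61.5 × 0.33 = 20.295
  Artistic impression 97 × 0.05 = 4.85
  Creativity 90 × 0.09 = 8.1
  Originality 100 × 0.12 = 12
  Use of theme 94 × 0.13 = 12.22
  Difficulty 67 × 0.06 = 4.02
  Presentation 60 × 0.17 = 10.2
  Execution 89 × 0.05 = 4.45
Sum = 76.135
76.135 is ≥ 73 and < 77 → C

C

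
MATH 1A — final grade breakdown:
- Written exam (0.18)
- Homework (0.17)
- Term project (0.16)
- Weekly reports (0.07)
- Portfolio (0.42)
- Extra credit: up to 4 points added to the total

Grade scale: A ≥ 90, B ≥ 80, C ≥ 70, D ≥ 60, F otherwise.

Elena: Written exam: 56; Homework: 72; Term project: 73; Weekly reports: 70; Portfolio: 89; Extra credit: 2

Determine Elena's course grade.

C

Weighted total:
  Written exam 56 × 0.18 = 10.08
  Homework 72 × 0.17 = 12.24
  Term project 73 × 0.16 = 11.68
  Weekly reports 70 × 0.07 = 4.9
  Portfolio 89 × 0.42 = 37.38
Sum = 76.28
Extra credit: 76.28 + 2 = 78.28
78.28 is ≥ 70 and < 80 → C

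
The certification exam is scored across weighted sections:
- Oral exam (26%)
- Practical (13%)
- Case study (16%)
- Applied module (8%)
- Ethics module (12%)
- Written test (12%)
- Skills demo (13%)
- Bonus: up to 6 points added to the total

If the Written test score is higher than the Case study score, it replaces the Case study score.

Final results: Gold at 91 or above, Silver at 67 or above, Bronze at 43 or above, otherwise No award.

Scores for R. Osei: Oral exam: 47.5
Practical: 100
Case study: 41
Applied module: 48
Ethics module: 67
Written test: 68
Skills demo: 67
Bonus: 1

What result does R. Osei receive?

Written test (68) > Case study (41), so Case study counts as 68.
Weighted total:
  Oral exam 47.5 × 0.26 = 12.35
  Practical 100 × 0.13 = 13
  Case study 68 × 0.16 = 10.88
  Applied module 48 × 0.08 = 3.84
  Ethics module 67 × 0.12 = 8.04
  Written test 68 × 0.12 = 8.16
  Skills demo 67 × 0.13 = 8.71
Sum = 64.98
Bonus: 64.98 + 1 = 65.98
65.98 is ≥ 43 and < 67 → Bronze

Bronze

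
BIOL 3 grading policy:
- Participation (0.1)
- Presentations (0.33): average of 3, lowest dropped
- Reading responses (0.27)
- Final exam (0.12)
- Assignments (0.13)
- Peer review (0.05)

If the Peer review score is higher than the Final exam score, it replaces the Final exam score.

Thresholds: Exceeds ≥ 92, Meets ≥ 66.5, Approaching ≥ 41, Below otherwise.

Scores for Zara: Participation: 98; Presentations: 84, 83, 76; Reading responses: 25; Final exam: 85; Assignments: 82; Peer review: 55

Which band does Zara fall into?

Presentations: drop 76 → average of remaining 2 = 167/2 = 83.5
Peer review (55) ≤ Final exam (85), so Final exam stays at 85.
Weighted total:
  Participation 98 × 0.1 = 9.8
  Presentations 83.5 × 0.33 = 27.555
  Reading responses 25 × 0.27 = 6.75
  Final exam 85 × 0.12 = 10.2
  Assignments 82 × 0.13 = 10.66
  Peer review 55 × 0.05 = 2.75
Sum = 67.715
67.715 is ≥ 66.5 and < 92 → Meets

Meets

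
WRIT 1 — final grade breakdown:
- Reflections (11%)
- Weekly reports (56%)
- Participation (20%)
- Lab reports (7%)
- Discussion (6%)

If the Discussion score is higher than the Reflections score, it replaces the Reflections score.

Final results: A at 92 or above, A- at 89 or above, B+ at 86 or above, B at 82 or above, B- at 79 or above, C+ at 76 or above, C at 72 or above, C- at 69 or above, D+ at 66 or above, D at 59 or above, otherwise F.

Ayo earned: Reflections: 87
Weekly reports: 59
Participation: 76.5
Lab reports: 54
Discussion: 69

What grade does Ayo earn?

Discussion (69) ≤ Reflections (87), so Reflections stays at 87.
Weighted total:
  Reflections 87 × 0.11 = 9.57
  Weekly reports 59 × 0.56 = 33.04
  Participation 76.5 × 0.2 = 15.3
  Lab reports 54 × 0.07 = 3.78
  Discussion 69 × 0.06 = 4.14
Sum = 65.83
65.83 is ≥ 59 and < 66 → D

D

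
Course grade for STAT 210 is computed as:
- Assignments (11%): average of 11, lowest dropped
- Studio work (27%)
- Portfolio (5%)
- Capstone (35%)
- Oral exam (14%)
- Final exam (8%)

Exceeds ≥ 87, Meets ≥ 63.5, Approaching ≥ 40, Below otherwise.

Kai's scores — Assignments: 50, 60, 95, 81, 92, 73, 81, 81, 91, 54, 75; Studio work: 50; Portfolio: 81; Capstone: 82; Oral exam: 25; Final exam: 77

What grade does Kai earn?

Meets

Assignments: drop 50 → average of remaining 10 = 783/10 = 78.3
Weighted total:
  Assignments 78.3 × 0.11 = 8.613
  Studio work 50 × 0.27 = 13.5
  Portfolio 81 × 0.05 = 4.05
  Capstone 82 × 0.35 = 28.7
  Oral exam 25 × 0.14 = 3.5
  Final exam 77 × 0.08 = 6.16
Sum = 64.523
64.523 is ≥ 63.5 and < 87 → Meets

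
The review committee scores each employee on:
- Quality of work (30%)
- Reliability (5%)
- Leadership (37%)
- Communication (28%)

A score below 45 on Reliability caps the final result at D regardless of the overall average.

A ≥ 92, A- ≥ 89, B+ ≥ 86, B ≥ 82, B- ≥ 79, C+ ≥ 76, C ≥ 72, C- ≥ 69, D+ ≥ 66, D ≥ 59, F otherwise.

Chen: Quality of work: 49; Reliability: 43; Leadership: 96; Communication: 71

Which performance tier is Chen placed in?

Reliability score 43 < 45: minimum not met.
Weighted total:
  Quality of work 49 × 0.3 = 14.7
  Reliability 43 × 0.05 = 2.15
  Leadership 96 × 0.37 = 35.52
  Communication 71 × 0.28 = 19.88
Sum = 72.25
72.25 would be C; cap at D applies → D.

D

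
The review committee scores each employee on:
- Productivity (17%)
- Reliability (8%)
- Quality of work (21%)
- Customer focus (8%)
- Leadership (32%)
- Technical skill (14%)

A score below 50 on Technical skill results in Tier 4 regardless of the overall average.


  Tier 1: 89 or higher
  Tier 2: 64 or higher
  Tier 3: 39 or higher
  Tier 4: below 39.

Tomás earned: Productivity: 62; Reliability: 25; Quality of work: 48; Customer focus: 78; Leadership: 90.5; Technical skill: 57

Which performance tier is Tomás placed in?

Technical skill score 57 ≥ 50: minimum met.
Weighted total:
  Productivity 62 × 0.17 = 10.54
  Reliability 25 × 0.08 = 2
  Quality of work 48 × 0.21 = 10.08
  Customer focus 78 × 0.08 = 6.24
  Leadership 90.5 × 0.32 = 28.96
  Technical skill 57 × 0.14 = 7.98
Sum = 65.8
65.8 is ≥ 64 and < 89 → Tier 2

Tier 2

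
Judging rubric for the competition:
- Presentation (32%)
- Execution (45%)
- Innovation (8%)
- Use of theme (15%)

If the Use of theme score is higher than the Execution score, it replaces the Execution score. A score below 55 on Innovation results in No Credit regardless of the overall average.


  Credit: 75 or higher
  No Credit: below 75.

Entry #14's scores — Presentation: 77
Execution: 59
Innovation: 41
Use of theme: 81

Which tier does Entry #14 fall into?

No Credit

Use of theme (81) > Execution (59), so Execution counts as 81.
Innovation score 41 < 55: minimum not met.
Weighted total:
  Presentation 77 × 0.32 = 24.64
  Execution 81 × 0.45 = 36.45
  Innovation 41 × 0.08 = 3.28
  Use of theme 81 × 0.15 = 12.15
Sum = 76.52
Because the Innovation minimum was not met, the result is No Credit.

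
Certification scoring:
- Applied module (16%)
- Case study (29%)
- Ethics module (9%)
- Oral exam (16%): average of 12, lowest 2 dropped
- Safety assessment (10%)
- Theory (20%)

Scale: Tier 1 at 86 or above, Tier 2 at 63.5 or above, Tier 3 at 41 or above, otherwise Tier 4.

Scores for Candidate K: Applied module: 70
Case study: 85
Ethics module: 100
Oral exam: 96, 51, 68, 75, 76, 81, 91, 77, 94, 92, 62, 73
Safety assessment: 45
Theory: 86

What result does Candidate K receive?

Oral exam: drop 51, 62 → average of remaining 10 = 823/10 = 82.3
Weighted total:
  Applied module 70 × 0.16 = 11.2
  Case study 85 × 0.29 = 24.65
  Ethics module 100 × 0.09 = 9
  Oral exam 82.3 × 0.16 = 13.168
  Safety assessment 45 × 0.1 = 4.5
  Theory 86 × 0.2 = 17.2
Sum = 79.718
79.718 is ≥ 63.5 and < 86 → Tier 2

Tier 2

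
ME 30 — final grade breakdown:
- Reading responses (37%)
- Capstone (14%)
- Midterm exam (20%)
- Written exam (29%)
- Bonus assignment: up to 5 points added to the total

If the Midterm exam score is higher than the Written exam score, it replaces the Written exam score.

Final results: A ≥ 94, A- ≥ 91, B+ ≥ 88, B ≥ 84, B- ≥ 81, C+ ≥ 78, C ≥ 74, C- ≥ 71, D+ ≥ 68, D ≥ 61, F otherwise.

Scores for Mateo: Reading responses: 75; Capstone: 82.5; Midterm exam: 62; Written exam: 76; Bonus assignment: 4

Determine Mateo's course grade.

Midterm exam (62) ≤ Written exam (76), so Written exam stays at 76.
Weighted total:
  Reading responses 75 × 0.37 = 27.75
  Capstone 82.5 × 0.14 = 11.55
  Midterm exam 62 × 0.2 = 12.4
  Written exam 76 × 0.29 = 22.04
Sum = 73.74
Bonus assignment: 73.74 + 4 = 77.74
77.74 is ≥ 74 and < 78 → C

C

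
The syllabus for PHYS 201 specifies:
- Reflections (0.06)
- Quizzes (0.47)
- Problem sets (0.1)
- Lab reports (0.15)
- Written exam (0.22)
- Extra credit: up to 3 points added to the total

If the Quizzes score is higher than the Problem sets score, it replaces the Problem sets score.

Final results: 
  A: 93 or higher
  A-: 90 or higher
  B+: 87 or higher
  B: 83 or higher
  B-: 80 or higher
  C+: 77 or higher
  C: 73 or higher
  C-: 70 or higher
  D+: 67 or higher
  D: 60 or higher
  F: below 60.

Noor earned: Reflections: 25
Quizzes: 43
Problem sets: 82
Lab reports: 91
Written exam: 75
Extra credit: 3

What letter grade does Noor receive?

D

Quizzes (43) ≤ Problem sets (82), so Problem sets stays at 82.
Weighted total:
  Reflections 25 × 0.06 = 1.5
  Quizzes 43 × 0.47 = 20.21
  Problem sets 82 × 0.1 = 8.2
  Lab reports 91 × 0.15 = 13.65
  Written exam 75 × 0.22 = 16.5
Sum = 60.06
Extra credit: 60.06 + 3 = 63.06
63.06 is ≥ 60 and < 67 → D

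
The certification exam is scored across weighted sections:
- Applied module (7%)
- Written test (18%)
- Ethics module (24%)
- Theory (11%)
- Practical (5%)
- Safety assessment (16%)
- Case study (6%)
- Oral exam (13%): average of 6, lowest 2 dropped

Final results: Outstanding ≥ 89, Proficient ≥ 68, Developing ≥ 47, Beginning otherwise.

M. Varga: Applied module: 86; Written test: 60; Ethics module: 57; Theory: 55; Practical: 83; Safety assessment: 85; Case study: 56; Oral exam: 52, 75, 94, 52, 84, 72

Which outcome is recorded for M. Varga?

Proficient

Oral exam: drop 52, 52 → average of remaining 4 = 325/4 = 81.25
Weighted total:
  Applied module 86 × 0.07 = 6.02
  Written test 60 × 0.18 = 10.8
  Ethics module 57 × 0.24 = 13.68
  Theory 55 × 0.11 = 6.05
  Practical 83 × 0.05 = 4.15
  Safety assessment 85 × 0.16 = 13.6
  Case study 56 × 0.06 = 3.36
  Oral exam 81.25 × 0.13 = 10.5625
Sum = 68.2225
68.2225 is ≥ 68 and < 89 → Proficient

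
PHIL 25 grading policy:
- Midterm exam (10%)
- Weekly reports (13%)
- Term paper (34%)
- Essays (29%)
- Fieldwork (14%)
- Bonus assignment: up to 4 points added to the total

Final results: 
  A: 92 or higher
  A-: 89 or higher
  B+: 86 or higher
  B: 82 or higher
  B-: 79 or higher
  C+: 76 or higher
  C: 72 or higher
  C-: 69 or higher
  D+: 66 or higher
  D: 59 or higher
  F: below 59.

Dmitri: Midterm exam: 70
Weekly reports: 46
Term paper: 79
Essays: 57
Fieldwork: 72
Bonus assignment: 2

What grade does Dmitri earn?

Weighted total:
  Midterm exam 70 × 0.1 = 7
  Weekly reports 46 × 0.13 = 5.98
  Term paper 79 × 0.34 = 26.86
  Essays 57 × 0.29 = 16.53
  Fieldwork 72 × 0.14 = 10.08
Sum = 66.45
Bonus assignment: 66.45 + 2 = 68.45
68.45 is ≥ 66 and < 69 → D+

D+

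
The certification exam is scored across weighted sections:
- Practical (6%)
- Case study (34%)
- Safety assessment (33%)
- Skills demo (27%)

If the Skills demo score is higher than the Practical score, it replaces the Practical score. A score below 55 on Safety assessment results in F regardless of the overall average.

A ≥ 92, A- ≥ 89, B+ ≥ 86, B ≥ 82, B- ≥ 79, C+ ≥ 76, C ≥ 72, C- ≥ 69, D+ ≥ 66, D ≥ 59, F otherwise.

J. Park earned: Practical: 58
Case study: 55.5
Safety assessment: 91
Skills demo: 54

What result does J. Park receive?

D+

Skills demo (54) ≤ Practical (58), so Practical stays at 58.
Safety assessment score 91 ≥ 55: minimum met.
Weighted total:
  Practical 58 × 0.06 = 3.48
  Case study 55.5 × 0.34 = 18.87
  Safety assessment 91 × 0.33 = 30.03
  Skills demo 54 × 0.27 = 14.58
Sum = 66.96
66.96 is ≥ 66 and < 69 → D+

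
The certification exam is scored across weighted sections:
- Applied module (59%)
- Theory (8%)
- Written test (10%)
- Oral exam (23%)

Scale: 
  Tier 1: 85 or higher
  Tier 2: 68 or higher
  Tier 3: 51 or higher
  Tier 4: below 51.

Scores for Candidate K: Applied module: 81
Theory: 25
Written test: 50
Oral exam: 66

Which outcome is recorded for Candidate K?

Tier 2

Weighted total:
  Applied module 81 × 0.59 = 47.79
  Theory 25 × 0.08 = 2
  Written test 50 × 0.1 = 5
  Oral exam 66 × 0.23 = 15.18
Sum = 69.97
69.97 is ≥ 68 and < 85 → Tier 2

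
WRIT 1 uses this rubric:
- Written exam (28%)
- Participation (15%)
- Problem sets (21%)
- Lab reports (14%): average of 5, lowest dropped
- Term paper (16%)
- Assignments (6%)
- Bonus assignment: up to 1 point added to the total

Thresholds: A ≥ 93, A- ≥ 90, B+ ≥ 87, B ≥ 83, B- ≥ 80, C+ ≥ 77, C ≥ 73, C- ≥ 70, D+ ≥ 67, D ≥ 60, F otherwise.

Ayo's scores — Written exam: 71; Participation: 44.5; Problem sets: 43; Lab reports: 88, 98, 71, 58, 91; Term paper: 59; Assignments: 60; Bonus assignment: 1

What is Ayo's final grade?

Lab reports: drop 58 → average of remaining 4 = 348/4 = 87
Weighted total:
  Written exam 71 × 0.28 = 19.88
  Participation 44.5 × 0.15 = 6.675
  Problem sets 43 × 0.21 = 9.03
  Lab reports 87 × 0.14 = 12.18
  Term paper 59 × 0.16 = 9.44
  Assignments 60 × 0.06 = 3.6
Sum = 60.805
Bonus assignment: 60.805 + 1 = 61.805
61.805 is ≥ 60 and < 67 → D

D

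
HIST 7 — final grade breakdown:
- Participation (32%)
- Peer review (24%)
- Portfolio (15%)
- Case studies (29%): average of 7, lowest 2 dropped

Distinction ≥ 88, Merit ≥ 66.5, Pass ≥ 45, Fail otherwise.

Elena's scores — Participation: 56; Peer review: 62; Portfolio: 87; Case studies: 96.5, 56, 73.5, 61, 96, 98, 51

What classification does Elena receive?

Merit

Case studies: drop 51, 56 → average of remaining 5 = 425/5 = 85
Weighted total:
  Participation 56 × 0.32 = 17.92
  Peer review 62 × 0.24 = 14.88
  Portfolio 87 × 0.15 = 13.05
  Case studies 85 × 0.29 = 24.65
Sum = 70.5
70.5 is ≥ 66.5 and < 88 → Merit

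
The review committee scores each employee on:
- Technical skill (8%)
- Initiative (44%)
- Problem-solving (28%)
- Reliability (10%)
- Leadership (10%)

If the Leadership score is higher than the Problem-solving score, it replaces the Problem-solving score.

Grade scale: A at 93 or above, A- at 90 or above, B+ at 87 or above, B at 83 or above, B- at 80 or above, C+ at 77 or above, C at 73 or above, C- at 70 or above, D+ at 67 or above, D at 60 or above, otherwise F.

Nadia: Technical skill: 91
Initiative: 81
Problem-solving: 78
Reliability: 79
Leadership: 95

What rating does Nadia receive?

B

Leadership (95) > Problem-solving (78), so Problem-solving counts as 95.
Weighted total:
  Technical skill 91 × 0.08 = 7.28
  Initiative 81 × 0.44 = 35.64
  Problem-solving 95 × 0.28 = 26.6
  Reliability 79 × 0.1 = 7.9
  Leadership 95 × 0.1 = 9.5
Sum = 86.92
86.92 is ≥ 83 and < 87 → B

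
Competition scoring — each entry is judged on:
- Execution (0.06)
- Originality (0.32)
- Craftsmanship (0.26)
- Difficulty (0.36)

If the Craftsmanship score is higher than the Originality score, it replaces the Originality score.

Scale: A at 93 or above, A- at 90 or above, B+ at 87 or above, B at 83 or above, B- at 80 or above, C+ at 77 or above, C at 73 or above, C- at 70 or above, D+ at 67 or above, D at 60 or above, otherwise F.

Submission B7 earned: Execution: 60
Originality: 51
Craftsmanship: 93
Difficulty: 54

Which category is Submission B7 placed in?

Craftsmanship (93) > Originality (51), so Originality counts as 93.
Weighted total:
  Execution 60 × 0.06 = 3.6
  Originality 93 × 0.32 = 29.76
  Craftsmanship 93 × 0.26 = 24.18
  Difficulty 54 × 0.36 = 19.44
Sum = 76.98
76.98 is ≥ 73 and < 77 → C

C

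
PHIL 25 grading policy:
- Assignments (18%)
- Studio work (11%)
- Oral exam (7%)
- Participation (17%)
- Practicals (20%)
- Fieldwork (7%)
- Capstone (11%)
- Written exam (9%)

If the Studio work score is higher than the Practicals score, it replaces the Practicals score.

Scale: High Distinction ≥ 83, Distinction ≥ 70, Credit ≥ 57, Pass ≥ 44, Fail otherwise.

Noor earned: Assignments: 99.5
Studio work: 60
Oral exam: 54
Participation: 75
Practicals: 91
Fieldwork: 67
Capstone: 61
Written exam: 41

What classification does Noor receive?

Studio work (60) ≤ Practicals (91), so Practicals stays at 91.
Weighted total:
  Assignments 99.5 × 0.18 = 17.91
  Studio work 60 × 0.11 = 6.6
  Oral exam 54 × 0.07 = 3.78
  Participation 75 × 0.17 = 12.75
  Practicals 91 × 0.2 = 18.2
  Fieldwork 67 × 0.07 = 4.69
  Capstone 61 × 0.11 = 6.71
  Written exam 41 × 0.09 = 3.69
Sum = 74.33
74.33 is ≥ 70 and < 83 → Distinction

Distinction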